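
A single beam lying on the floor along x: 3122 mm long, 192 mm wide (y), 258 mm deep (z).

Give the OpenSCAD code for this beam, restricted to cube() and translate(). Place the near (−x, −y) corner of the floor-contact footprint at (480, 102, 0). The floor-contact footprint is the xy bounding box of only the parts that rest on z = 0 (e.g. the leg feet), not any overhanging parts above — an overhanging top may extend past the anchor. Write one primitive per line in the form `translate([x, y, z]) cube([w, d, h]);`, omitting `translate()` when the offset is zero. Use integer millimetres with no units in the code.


translate([480, 102, 0]) cube([3122, 192, 258]);


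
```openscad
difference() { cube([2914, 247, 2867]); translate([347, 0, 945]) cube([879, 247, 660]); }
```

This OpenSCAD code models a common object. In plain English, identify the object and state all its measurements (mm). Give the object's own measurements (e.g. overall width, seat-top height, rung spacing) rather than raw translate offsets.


A wall 2914 mm long (x), 247 mm thick (y), 2867 mm tall, with a rectangular window opening cut through it. The opening is 879 mm wide and 660 mm tall; its sill is at z = 945 mm and its near (−x) edge is 347 mm from the wall's −x end. The opening passes through the full wall thickness.


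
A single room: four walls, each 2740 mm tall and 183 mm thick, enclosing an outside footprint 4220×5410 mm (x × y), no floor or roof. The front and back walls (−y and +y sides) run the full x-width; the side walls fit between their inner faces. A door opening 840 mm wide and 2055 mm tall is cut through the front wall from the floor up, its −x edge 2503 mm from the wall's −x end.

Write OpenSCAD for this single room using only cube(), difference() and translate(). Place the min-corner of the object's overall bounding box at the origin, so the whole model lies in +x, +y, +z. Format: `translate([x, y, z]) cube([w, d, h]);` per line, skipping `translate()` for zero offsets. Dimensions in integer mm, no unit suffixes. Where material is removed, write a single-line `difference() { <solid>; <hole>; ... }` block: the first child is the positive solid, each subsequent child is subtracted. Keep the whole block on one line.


difference() { cube([4220, 183, 2740]); translate([2503, 0, 0]) cube([840, 183, 2055]); }
translate([0, 5227, 0]) cube([4220, 183, 2740]);
translate([0, 183, 0]) cube([183, 5044, 2740]);
translate([4037, 183, 0]) cube([183, 5044, 2740]);


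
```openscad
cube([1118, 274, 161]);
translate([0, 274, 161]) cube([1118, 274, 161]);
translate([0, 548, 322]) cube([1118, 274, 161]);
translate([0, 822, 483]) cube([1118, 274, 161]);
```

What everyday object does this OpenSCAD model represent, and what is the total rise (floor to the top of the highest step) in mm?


A staircase. The total rise is 644 mm.

4 identical blocks, each offset up and back from the previous — a staircase. Each step is 161 mm tall and there are 4 of them, so the total rise is 4 × 161 = 644 mm.


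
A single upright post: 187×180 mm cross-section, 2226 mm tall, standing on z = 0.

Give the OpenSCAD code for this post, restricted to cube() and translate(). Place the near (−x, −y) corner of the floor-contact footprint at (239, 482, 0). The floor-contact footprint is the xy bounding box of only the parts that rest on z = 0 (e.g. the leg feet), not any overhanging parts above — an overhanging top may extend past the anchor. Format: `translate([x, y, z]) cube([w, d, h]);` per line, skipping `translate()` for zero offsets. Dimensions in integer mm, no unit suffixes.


translate([239, 482, 0]) cube([187, 180, 2226]);


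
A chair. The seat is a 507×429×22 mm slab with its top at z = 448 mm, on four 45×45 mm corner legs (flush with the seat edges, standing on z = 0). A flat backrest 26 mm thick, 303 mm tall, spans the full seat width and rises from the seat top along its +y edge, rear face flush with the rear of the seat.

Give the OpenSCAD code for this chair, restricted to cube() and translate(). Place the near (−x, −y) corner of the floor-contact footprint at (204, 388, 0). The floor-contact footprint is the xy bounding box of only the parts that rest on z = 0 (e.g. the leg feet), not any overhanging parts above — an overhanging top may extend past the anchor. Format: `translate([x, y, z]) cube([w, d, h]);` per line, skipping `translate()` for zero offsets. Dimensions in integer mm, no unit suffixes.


// leg_h = 448 - 22 = 426
translate([204, 388, 426]) cube([507, 429, 22]);
translate([204, 388, 0]) cube([45, 45, 426]);
translate([666, 388, 0]) cube([45, 45, 426]);
translate([204, 772, 0]) cube([45, 45, 426]);
translate([666, 772, 0]) cube([45, 45, 426]);
translate([204, 791, 448]) cube([507, 26, 303]);


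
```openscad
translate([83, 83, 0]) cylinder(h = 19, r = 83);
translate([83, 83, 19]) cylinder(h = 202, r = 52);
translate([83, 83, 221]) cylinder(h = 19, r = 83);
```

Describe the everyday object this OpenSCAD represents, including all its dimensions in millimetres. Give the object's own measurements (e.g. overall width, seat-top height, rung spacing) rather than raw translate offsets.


A spool: two coaxial disc flanges of radius 83 mm and thickness 19 mm, joined by a core cylinder of radius 52 mm and height 202 mm. The lower flange rests on z = 0 and the three cylinders share a vertical axis.


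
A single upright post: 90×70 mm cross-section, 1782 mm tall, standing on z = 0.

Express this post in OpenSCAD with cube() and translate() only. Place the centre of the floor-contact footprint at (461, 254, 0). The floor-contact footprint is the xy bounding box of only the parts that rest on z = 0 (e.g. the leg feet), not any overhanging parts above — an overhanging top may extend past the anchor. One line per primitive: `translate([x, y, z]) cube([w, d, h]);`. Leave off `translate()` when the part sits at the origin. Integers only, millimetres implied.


translate([416, 219, 0]) cube([90, 70, 1782]);


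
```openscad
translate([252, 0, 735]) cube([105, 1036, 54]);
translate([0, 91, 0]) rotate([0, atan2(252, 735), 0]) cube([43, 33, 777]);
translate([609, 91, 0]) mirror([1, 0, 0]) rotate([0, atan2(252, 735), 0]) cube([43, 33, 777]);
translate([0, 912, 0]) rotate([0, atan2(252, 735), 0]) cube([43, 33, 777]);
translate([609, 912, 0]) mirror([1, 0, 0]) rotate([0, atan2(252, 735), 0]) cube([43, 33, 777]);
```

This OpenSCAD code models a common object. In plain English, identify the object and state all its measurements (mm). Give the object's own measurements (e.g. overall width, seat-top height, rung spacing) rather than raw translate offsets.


A sawhorse. A 105×1036×54 mm beam (x, y, z) sits on two A-frame leg pairs. Each pair is two raked legs of 43×33 mm section (33 mm along y) splaying symmetrically in x. Each leg rises 735 mm vertically over 252 mm of horizontal reach and is 777 mm long along its own axis. Every leg's outer bottom edge rests on the floor and its outer top edge meets a bottom edge of the beam — the left legs (tilting toward +x) meet the beam's −x bottom edge, the right legs (their mirror images, tilting toward −x) meet its +x bottom edge — so the leg tops tuck under the beam, the beam's underside is 735 mm above the floor, and the feet are 609 mm apart outside-to-outside with the beam centred between them. The two leg pairs are set in 91 mm from either end of the beam.


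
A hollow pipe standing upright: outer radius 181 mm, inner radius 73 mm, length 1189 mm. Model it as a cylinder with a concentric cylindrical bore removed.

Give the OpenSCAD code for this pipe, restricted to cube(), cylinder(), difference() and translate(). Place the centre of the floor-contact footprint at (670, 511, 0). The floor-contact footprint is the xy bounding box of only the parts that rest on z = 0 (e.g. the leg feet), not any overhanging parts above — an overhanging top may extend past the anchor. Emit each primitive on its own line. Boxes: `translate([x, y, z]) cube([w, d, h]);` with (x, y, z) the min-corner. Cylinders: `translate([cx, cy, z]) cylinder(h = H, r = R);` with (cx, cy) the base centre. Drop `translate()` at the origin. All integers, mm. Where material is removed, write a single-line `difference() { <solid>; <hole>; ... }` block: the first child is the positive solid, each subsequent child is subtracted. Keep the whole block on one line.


difference() { translate([670, 511, 0]) cylinder(h = 1189, r = 181); translate([670, 511, 0]) cylinder(h = 1189, r = 73); }


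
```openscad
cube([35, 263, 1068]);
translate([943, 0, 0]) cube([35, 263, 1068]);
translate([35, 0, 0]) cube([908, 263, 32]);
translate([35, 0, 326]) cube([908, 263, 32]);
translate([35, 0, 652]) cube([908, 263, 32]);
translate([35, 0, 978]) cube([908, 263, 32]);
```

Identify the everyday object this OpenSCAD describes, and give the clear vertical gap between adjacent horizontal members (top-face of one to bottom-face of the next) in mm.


A bookshelf. The clear shelf gap is 294 mm.

Two tall side panels with 4 horizontal boards between them — a bookshelf. The first two shelf undersides are at z = 0 and z = 326; with shelf thickness 32, the clear gap is 326 − 0 − 32 = 294 mm.


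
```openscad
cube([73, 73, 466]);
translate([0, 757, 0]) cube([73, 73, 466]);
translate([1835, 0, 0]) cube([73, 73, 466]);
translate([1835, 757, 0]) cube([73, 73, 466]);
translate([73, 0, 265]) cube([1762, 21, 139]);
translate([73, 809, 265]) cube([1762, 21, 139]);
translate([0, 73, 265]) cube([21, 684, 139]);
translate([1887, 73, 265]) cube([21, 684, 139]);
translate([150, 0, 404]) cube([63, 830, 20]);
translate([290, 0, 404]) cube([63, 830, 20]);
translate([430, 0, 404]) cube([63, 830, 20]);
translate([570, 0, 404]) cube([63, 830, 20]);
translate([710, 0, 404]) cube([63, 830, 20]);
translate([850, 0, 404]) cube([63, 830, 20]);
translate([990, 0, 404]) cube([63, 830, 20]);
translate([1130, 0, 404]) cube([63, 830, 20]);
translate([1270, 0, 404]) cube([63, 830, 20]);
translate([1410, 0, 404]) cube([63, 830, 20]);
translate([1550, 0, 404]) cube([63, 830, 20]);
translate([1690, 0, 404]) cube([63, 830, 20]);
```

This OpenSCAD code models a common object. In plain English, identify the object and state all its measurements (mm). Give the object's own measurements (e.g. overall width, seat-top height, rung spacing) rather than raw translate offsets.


A bed frame 1908 mm long (x) by 830 mm wide (y). Four 73×73 mm corner posts, 466 mm tall, at the corners of the footprint. Four rails of 21 mm thickness and 139 mm height run between adjacent posts with their undersides at z = 265 mm, their outer faces flush with the outside of the frame (the two x-running rails run between the posts' inner faces; the two y-running rails run between the posts' inner faces). 12 slats, each 63 mm wide (x) and 20 mm thick, lie across the top of the two x-running rails, running the full 830 mm width of the frame in y; along x they sit between the end posts with a 77 mm gap after the −x posts and between neighbouring slats, leaving 82 mm before the +x posts.


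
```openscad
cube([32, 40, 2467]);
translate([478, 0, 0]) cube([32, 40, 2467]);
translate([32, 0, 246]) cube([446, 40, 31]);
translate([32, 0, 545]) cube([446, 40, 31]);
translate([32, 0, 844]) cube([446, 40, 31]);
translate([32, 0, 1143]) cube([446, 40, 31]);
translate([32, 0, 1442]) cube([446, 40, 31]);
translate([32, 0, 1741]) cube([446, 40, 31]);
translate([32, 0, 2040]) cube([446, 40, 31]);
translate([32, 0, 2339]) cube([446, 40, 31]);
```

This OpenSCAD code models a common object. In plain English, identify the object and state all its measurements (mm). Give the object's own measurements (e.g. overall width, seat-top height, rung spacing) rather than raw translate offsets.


A straight ladder. Two 32×40 mm vertical rails, 2467 mm tall, stand 510 mm apart (outside-to-outside) with their front faces coplanar on the −y side. 8 rungs, each 40 mm deep and 31 mm tall, span between the inner faces of the rails, front faces flush with the rails. The lowest rung's underside is at z = 246 mm and rungs are spaced 299 mm apart (underside to underside).


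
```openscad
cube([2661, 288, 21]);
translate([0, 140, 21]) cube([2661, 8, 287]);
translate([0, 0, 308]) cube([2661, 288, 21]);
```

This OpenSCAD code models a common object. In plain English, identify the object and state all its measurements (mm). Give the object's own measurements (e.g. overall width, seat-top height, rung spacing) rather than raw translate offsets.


An I-beam lying along x, 2661 mm long. Overall section height 329 mm. Two flanges 288 mm wide (y) and 21 mm thick, one on the floor and one at the top; a web 8 mm thick runs between them, centred on the flange width.


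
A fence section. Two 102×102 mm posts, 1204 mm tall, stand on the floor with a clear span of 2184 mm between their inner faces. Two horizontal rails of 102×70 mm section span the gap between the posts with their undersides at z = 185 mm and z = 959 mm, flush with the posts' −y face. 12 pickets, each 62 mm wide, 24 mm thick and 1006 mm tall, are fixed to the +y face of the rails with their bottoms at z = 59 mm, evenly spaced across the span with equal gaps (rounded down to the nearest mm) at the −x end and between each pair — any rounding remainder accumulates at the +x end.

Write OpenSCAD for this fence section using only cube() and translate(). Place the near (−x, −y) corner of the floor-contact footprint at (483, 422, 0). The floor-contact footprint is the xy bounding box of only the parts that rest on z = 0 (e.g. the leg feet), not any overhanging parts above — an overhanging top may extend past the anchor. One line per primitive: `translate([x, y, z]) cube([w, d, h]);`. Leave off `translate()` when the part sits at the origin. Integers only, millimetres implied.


translate([483, 422, 0]) cube([102, 102, 1204]);
translate([2769, 422, 0]) cube([102, 102, 1204]);
translate([585, 422, 185]) cube([2184, 102, 70]);
translate([585, 422, 959]) cube([2184, 102, 70]);
translate([695, 524, 59]) cube([62, 24, 1006]);
translate([867, 524, 59]) cube([62, 24, 1006]);
translate([1039, 524, 59]) cube([62, 24, 1006]);
translate([1211, 524, 59]) cube([62, 24, 1006]);
translate([1383, 524, 59]) cube([62, 24, 1006]);
translate([1555, 524, 59]) cube([62, 24, 1006]);
translate([1727, 524, 59]) cube([62, 24, 1006]);
translate([1899, 524, 59]) cube([62, 24, 1006]);
translate([2071, 524, 59]) cube([62, 24, 1006]);
translate([2243, 524, 59]) cube([62, 24, 1006]);
translate([2415, 524, 59]) cube([62, 24, 1006]);
translate([2587, 524, 59]) cube([62, 24, 1006]);


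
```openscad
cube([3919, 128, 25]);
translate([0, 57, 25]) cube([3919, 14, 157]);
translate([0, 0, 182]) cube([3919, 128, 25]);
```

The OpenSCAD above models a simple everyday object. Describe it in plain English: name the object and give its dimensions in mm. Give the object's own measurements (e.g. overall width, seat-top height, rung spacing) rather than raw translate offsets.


An I-beam lying along x, 3919 mm long. Overall section height 207 mm. Two flanges 128 mm wide (y) and 25 mm thick, one on the floor and one at the top; a web 14 mm thick runs between them, centred on the flange width.


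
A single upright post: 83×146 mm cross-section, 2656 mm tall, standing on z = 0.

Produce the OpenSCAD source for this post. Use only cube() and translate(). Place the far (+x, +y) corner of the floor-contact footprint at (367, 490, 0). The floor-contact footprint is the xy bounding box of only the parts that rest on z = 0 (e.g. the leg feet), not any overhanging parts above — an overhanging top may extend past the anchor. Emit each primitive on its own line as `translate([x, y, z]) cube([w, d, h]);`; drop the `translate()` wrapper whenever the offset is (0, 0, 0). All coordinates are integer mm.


translate([284, 344, 0]) cube([83, 146, 2656]);


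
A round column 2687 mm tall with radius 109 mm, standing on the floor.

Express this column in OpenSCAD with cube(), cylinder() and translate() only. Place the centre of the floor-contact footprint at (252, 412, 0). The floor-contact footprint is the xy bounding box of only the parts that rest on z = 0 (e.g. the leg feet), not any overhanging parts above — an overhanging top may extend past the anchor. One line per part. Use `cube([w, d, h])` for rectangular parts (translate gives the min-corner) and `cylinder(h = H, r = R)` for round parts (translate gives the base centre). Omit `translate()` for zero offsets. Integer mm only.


translate([252, 412, 0]) cylinder(h = 2687, r = 109);


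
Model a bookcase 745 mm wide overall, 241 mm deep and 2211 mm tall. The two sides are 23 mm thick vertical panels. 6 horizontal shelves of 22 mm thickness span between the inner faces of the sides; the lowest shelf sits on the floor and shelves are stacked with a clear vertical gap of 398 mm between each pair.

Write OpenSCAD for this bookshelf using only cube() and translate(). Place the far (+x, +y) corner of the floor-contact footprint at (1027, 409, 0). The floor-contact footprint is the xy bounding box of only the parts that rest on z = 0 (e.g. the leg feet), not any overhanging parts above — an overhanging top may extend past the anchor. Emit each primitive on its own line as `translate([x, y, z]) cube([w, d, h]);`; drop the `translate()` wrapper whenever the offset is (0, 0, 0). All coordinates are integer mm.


translate([282, 168, 0]) cube([23, 241, 2211]);
translate([1004, 168, 0]) cube([23, 241, 2211]);
translate([305, 168, 0]) cube([699, 241, 22]);
translate([305, 168, 420]) cube([699, 241, 22]);
translate([305, 168, 840]) cube([699, 241, 22]);
translate([305, 168, 1260]) cube([699, 241, 22]);
translate([305, 168, 1680]) cube([699, 241, 22]);
translate([305, 168, 2100]) cube([699, 241, 22]);


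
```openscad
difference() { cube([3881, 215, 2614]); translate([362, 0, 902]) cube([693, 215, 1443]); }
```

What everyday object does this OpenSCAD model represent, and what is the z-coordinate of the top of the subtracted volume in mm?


A wall with a window opening. The window head height is 2345 mm.

A wall with a rectangular opening subtracted — a window. Sill at z = 902, opening 1443 mm tall, so the head is at 902 + 1443 = 2345 mm.


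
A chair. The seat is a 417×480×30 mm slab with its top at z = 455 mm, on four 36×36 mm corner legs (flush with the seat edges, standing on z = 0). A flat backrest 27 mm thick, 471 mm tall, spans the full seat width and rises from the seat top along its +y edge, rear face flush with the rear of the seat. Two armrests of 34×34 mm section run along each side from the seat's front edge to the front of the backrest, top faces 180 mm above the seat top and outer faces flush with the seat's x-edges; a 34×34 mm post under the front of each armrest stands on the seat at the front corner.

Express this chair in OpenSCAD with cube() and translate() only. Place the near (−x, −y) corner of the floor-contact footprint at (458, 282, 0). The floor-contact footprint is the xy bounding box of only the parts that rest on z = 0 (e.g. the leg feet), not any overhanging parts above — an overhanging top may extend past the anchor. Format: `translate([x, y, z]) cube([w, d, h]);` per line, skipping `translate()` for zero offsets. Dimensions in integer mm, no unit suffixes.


// leg_h = 455 - 30 = 425
// arm post h = 180 - 34 = 146
translate([458, 282, 425]) cube([417, 480, 30]);
translate([458, 282, 0]) cube([36, 36, 425]);
translate([839, 282, 0]) cube([36, 36, 425]);
translate([458, 726, 0]) cube([36, 36, 425]);
translate([839, 726, 0]) cube([36, 36, 425]);
translate([458, 735, 455]) cube([417, 27, 471]);
translate([458, 282, 601]) cube([34, 453, 34]);
translate([841, 282, 601]) cube([34, 453, 34]);
translate([458, 282, 455]) cube([34, 34, 146]);
translate([841, 282, 455]) cube([34, 34, 146]);


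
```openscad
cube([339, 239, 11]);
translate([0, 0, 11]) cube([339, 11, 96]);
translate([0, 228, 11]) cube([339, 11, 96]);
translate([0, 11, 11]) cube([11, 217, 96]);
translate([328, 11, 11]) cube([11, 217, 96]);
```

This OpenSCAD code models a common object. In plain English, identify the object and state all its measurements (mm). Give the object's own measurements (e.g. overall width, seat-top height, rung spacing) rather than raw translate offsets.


An open-topped rectangular box: outside dimensions 339×239×107 mm, with a uniform wall and base thickness of 11 mm. The base is a full 339×239 slab on the floor; four walls sit on top of the base. The front and back walls (the −y and +y sides) span the full width; the two side walls fit between them.


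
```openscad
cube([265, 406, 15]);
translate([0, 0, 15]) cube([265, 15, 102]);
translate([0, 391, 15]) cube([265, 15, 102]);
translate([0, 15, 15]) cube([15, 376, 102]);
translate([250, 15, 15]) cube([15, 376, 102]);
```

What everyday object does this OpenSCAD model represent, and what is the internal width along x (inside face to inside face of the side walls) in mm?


An open box. The internal width is 235 mm.

A 265×406 base slab with four walls standing on it — an open box. The base is 265 mm wide and the walls are 15 mm thick, so the internal width is 265 − 2 × 15 = 235 mm.


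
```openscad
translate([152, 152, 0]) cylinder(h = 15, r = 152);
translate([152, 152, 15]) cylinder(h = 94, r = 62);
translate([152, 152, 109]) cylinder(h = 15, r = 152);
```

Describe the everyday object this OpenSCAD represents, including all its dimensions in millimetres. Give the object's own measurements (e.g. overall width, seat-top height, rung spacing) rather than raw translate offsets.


A spool: two coaxial disc flanges of radius 152 mm and thickness 15 mm, joined by a core cylinder of radius 62 mm and height 94 mm. The lower flange rests on z = 0 and the three cylinders share a vertical axis.


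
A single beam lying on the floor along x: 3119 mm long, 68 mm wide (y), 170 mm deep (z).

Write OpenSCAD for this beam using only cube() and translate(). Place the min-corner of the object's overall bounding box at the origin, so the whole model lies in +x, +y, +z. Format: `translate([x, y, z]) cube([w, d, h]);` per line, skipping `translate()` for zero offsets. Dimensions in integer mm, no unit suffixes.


cube([3119, 68, 170]);


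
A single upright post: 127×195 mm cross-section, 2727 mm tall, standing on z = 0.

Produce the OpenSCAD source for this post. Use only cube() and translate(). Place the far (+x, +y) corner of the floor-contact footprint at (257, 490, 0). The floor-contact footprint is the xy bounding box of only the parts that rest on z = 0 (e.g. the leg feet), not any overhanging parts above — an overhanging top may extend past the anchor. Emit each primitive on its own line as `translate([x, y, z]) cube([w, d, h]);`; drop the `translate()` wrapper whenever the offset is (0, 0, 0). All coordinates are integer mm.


translate([130, 295, 0]) cube([127, 195, 2727]);


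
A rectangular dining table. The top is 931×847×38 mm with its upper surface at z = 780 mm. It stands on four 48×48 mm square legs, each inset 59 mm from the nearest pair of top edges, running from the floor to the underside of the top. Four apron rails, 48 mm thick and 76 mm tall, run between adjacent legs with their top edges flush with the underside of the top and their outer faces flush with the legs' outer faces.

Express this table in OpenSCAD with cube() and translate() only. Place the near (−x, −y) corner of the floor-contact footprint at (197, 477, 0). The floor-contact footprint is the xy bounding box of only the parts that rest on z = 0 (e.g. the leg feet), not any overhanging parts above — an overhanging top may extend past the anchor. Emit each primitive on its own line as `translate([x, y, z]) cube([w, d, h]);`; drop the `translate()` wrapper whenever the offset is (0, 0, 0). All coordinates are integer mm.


translate([138, 418, 742]) cube([931, 847, 38]);
translate([197, 477, 0]) cube([48, 48, 742]);
translate([962, 477, 0]) cube([48, 48, 742]);
translate([197, 1158, 0]) cube([48, 48, 742]);
translate([962, 1158, 0]) cube([48, 48, 742]);
translate([245, 477, 666]) cube([717, 48, 76]);
translate([245, 1158, 666]) cube([717, 48, 76]);
translate([197, 525, 666]) cube([48, 633, 76]);
translate([962, 525, 666]) cube([48, 633, 76]);


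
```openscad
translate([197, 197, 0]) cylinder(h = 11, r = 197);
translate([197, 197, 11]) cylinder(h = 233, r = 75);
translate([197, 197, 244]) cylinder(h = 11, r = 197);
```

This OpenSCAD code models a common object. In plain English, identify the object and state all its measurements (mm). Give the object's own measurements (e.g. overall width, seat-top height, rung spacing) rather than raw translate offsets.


A spool: two coaxial disc flanges of radius 197 mm and thickness 11 mm, joined by a core cylinder of radius 75 mm and height 233 mm. The lower flange rests on z = 0 and the three cylinders share a vertical axis.


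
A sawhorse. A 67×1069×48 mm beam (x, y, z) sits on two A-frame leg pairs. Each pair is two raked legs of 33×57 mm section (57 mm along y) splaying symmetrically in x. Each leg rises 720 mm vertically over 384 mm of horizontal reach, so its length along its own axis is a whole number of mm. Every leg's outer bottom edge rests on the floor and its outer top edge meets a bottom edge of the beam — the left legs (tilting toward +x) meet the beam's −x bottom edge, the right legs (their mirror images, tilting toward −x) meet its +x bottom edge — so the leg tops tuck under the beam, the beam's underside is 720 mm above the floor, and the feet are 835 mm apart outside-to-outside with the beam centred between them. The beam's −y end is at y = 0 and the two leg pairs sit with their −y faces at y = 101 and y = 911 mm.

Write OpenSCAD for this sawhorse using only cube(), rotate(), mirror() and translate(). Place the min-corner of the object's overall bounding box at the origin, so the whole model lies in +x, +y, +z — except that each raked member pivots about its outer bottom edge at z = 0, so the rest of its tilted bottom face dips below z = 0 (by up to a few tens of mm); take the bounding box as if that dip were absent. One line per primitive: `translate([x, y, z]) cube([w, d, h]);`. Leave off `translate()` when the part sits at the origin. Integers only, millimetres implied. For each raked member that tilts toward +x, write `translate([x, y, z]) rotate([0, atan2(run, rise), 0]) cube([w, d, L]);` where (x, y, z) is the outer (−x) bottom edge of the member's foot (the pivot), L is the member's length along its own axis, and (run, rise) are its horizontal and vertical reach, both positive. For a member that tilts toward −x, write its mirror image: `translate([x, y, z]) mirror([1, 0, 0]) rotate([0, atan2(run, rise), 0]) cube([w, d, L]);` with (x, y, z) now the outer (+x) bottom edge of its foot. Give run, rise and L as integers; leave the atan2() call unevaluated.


// leg length = √(384² + 720²) = 816
// right-leg outer foot x = 2·384 + 67 = 835
// beam min-corner = (384, 0, 720)
translate([384, 0, 720]) cube([67, 1069, 48]);
translate([0, 101, 0]) rotate([0, atan2(384, 720), 0]) cube([33, 57, 816]);
translate([835, 101, 0]) mirror([1, 0, 0]) rotate([0, atan2(384, 720), 0]) cube([33, 57, 816]);
translate([0, 911, 0]) rotate([0, atan2(384, 720), 0]) cube([33, 57, 816]);
translate([835, 911, 0]) mirror([1, 0, 0]) rotate([0, atan2(384, 720), 0]) cube([33, 57, 816]);


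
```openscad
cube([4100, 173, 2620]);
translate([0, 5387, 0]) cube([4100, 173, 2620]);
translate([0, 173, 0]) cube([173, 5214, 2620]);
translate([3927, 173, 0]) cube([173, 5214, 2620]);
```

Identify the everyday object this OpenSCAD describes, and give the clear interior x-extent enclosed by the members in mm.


A house (or room) frame. The interior width is 3754 mm.

Four 2620 mm walls enclosing a rectangle with no floor or roof — a room or house frame. Outside width is 4100 mm and wall thickness is 173 mm, so the interior width is 4100 − 2 × 173 = 3754 mm.


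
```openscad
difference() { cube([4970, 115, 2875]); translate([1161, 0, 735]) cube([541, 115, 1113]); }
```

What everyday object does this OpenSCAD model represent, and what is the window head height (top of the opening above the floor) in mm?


A wall with a window opening. The window head height is 1848 mm.

A wall with a rectangular opening subtracted — a window. Sill at z = 735, opening 1113 mm tall, so the head is at 735 + 1113 = 1848 mm.


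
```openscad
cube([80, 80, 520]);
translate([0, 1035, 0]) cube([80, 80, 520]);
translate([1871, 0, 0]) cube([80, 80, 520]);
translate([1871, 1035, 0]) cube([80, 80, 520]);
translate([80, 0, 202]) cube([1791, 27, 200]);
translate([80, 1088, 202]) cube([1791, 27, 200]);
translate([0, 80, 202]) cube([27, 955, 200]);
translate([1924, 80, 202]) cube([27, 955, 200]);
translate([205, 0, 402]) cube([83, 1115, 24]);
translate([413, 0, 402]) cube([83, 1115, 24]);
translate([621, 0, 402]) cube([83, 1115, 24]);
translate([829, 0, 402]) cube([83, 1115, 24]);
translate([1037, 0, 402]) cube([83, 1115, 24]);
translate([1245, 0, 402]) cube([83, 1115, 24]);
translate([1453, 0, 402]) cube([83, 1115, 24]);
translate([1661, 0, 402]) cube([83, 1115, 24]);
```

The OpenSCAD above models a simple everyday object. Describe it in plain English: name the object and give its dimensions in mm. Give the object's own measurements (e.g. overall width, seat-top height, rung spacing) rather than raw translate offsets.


A bed frame 1951 mm long (x) by 1115 mm wide (y). Four 80×80 mm corner posts, 520 mm tall, at the corners of the footprint. Four rails of 27 mm thickness and 200 mm height run between adjacent posts with their undersides at z = 202 mm, their outer faces flush with the outside of the frame (the two x-running rails run between the posts' inner faces; the two y-running rails run between the posts' inner faces). 8 slats, each 83 mm wide (x) and 24 mm thick, lie across the top of the two x-running rails, running the full 1115 mm width of the frame in y; along x they sit between the end posts with a 125 mm gap after the −x posts and between neighbouring slats, leaving 127 mm before the +x posts.


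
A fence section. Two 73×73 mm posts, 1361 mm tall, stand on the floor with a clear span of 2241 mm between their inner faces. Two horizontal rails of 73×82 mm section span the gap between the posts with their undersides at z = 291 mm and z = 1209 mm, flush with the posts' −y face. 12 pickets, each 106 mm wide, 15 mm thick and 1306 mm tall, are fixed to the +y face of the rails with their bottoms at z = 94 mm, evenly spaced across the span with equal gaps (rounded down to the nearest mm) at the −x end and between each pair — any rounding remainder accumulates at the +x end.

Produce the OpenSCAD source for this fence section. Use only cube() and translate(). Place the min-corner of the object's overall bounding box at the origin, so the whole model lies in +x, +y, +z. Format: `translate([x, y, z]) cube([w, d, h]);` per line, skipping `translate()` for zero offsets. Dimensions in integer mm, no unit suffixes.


cube([73, 73, 1361]);
translate([2314, 0, 0]) cube([73, 73, 1361]);
translate([73, 0, 291]) cube([2241, 73, 82]);
translate([73, 0, 1209]) cube([2241, 73, 82]);
translate([147, 73, 94]) cube([106, 15, 1306]);
translate([327, 73, 94]) cube([106, 15, 1306]);
translate([507, 73, 94]) cube([106, 15, 1306]);
translate([687, 73, 94]) cube([106, 15, 1306]);
translate([867, 73, 94]) cube([106, 15, 1306]);
translate([1047, 73, 94]) cube([106, 15, 1306]);
translate([1227, 73, 94]) cube([106, 15, 1306]);
translate([1407, 73, 94]) cube([106, 15, 1306]);
translate([1587, 73, 94]) cube([106, 15, 1306]);
translate([1767, 73, 94]) cube([106, 15, 1306]);
translate([1947, 73, 94]) cube([106, 15, 1306]);
translate([2127, 73, 94]) cube([106, 15, 1306]);


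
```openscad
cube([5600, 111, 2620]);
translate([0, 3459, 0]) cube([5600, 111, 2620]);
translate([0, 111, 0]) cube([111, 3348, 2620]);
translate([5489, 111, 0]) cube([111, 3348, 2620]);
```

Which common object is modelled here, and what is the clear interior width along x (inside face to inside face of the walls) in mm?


A house (or room) frame. The interior width is 5378 mm.

Four 2620 mm walls enclosing a rectangle with no floor or roof — a room or house frame. Outside width is 5600 mm and wall thickness is 111 mm, so the interior width is 5600 − 2 × 111 = 5378 mm.


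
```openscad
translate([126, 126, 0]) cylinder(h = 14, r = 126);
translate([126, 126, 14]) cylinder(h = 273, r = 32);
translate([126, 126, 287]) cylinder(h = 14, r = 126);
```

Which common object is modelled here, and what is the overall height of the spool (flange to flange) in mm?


A spool. The overall height is 301 mm.

Three coaxial cylinders, large–small–large — a spool. Two 14 mm flanges and a 273 mm core give 14 + 273 + 14 = 301 mm.


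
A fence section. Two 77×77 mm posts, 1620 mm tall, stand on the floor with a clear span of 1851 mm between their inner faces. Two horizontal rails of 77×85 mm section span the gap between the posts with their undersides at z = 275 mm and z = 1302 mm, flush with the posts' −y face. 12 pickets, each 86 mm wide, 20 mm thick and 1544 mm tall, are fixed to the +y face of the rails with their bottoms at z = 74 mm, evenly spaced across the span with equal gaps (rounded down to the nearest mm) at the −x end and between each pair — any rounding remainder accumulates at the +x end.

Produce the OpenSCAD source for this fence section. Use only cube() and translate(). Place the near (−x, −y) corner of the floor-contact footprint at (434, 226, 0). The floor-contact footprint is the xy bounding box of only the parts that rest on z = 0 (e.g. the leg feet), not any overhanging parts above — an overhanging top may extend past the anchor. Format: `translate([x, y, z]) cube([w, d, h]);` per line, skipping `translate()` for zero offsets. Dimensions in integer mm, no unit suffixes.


translate([434, 226, 0]) cube([77, 77, 1620]);
translate([2362, 226, 0]) cube([77, 77, 1620]);
translate([511, 226, 275]) cube([1851, 77, 85]);
translate([511, 226, 1302]) cube([1851, 77, 85]);
translate([574, 303, 74]) cube([86, 20, 1544]);
translate([723, 303, 74]) cube([86, 20, 1544]);
translate([872, 303, 74]) cube([86, 20, 1544]);
translate([1021, 303, 74]) cube([86, 20, 1544]);
translate([1170, 303, 74]) cube([86, 20, 1544]);
translate([1319, 303, 74]) cube([86, 20, 1544]);
translate([1468, 303, 74]) cube([86, 20, 1544]);
translate([1617, 303, 74]) cube([86, 20, 1544]);
translate([1766, 303, 74]) cube([86, 20, 1544]);
translate([1915, 303, 74]) cube([86, 20, 1544]);
translate([2064, 303, 74]) cube([86, 20, 1544]);
translate([2213, 303, 74]) cube([86, 20, 1544]);


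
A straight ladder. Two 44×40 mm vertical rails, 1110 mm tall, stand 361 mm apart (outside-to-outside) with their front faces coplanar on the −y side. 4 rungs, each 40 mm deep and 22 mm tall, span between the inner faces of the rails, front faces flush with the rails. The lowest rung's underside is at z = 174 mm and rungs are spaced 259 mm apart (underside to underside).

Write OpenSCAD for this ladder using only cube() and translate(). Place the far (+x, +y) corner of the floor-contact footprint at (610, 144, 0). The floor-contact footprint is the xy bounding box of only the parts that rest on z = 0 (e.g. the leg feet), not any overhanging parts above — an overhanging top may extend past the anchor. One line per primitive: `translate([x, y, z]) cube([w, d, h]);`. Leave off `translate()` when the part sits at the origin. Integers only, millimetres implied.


// rung span = 361 - 2*44 = 273
// rung[k] z = 174 + k*259
translate([249, 104, 0]) cube([44, 40, 1110]);
translate([566, 104, 0]) cube([44, 40, 1110]);
translate([293, 104, 174]) cube([273, 40, 22]);
translate([293, 104, 433]) cube([273, 40, 22]);
translate([293, 104, 692]) cube([273, 40, 22]);
translate([293, 104, 951]) cube([273, 40, 22]);


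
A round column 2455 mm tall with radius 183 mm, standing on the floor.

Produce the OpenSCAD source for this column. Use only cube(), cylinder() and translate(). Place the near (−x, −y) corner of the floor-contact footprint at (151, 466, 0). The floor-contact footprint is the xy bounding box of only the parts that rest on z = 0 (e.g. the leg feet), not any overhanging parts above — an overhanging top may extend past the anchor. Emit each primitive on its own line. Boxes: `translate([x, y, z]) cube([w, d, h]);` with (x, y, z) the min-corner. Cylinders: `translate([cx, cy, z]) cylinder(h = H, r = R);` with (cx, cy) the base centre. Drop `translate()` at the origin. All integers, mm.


translate([334, 649, 0]) cylinder(h = 2455, r = 183);


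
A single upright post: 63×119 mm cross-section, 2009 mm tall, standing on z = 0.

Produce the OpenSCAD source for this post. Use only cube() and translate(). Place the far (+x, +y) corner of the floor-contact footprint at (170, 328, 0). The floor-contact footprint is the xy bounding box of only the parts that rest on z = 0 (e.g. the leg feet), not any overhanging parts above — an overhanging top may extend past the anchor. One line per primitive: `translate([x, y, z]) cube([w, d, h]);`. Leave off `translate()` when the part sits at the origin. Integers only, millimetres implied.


translate([107, 209, 0]) cube([63, 119, 2009]);


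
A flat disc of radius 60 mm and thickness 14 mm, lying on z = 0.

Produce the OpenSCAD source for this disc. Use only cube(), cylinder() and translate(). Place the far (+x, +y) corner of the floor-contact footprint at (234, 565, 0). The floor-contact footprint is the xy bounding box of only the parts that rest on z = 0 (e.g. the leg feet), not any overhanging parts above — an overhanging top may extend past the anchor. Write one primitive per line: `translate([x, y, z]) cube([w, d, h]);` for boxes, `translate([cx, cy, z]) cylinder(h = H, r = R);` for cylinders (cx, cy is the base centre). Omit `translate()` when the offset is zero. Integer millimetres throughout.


translate([174, 505, 0]) cylinder(h = 14, r = 60);


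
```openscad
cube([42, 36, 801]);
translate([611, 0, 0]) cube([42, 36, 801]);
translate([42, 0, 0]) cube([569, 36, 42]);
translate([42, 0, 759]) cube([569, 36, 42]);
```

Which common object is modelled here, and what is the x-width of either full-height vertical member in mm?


A picture frame. The border width is 42 mm.

Four thin pieces enclosing a rectangular opening — a picture frame. The two full-height stiles are 801 mm tall; the top rail sits at z = 759 and is 42 mm tall, so the border above the opening is 801 − 759 = 42 mm, matching the stile x-width.


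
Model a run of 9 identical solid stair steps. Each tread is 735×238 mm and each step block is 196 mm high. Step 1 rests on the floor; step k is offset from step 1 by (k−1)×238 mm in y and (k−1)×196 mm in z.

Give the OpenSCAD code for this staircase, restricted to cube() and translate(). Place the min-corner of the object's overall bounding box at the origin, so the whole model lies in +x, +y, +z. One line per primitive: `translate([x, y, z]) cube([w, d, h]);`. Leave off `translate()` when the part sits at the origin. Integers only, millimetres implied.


cube([735, 238, 196]);
translate([0, 238, 196]) cube([735, 238, 196]);
translate([0, 476, 392]) cube([735, 238, 196]);
translate([0, 714, 588]) cube([735, 238, 196]);
translate([0, 952, 784]) cube([735, 238, 196]);
translate([0, 1190, 980]) cube([735, 238, 196]);
translate([0, 1428, 1176]) cube([735, 238, 196]);
translate([0, 1666, 1372]) cube([735, 238, 196]);
translate([0, 1904, 1568]) cube([735, 238, 196]);


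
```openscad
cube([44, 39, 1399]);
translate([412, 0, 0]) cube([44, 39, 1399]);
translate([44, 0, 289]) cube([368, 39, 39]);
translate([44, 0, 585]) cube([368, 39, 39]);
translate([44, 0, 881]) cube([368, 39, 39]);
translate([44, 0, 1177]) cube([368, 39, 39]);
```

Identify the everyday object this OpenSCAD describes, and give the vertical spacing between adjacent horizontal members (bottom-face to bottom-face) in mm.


A ladder. The rung spacing is 296 mm.

Two tall 44×39 posts with 4 short bars between them — a ladder. Adjacent rungs sit at z = 289 and z = 585, so the spacing is 585 − 289 = 296 mm.
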